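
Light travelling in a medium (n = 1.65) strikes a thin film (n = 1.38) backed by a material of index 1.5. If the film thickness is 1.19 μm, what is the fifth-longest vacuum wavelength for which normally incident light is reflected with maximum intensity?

At the upper boundary (n = 1.65 to n = 1.38) the reflected ray undergoes no phase shift.
Bottom surface (1.38 → 1.5): reflection off a higher-index medium gives a half-wave phase shift.
Exactly one π shift → a net half-wave offset.
For bright reflection here: 2 n t = (m + ½) λ.
λ = 2 n t / (m + ½). The fifth-longest wavelength is m = 4: λ = 2 × 1.38 × 1190 / 4.50 = 730 nm.

730 nm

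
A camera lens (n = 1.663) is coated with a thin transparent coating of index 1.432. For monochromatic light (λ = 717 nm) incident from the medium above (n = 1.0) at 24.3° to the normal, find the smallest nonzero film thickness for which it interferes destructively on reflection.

131 nm

Top surface (1.0 → 1.432): reflection off a higher-index medium gives a half-wave phase shift.
Bottom surface (1.432 → 1.663): reflection off a higher-index medium gives a half-wave phase shift.
Net: no relative phase inversion (both shifts match).
With no net inversion, destructive interference in reflection requires 2 n t cos θ_r = (m + ½) λ.
Snell's law: 1.0 sin 24.3° = 1.432 sin θ_r → sin θ_r = 0.287, cos θ_r = 0.958.
Minimum at m = 0: t = λ / (4 n cos θ_r) = 717 / (4 × 1.432 × 0.958) = 131 nm.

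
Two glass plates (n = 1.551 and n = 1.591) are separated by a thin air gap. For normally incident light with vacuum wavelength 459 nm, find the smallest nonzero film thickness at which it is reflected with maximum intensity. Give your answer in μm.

0.115 μm

Top surface (1.551 → 1.0): reflection off a lower-index medium gives no phase shift.
Bottom surface (1.0 → 1.591): reflection off a higher-index medium gives a half-wave phase shift.
Exactly one π shift → a net half-wave offset.
So the condition for constructive reflection is 2 n t = (m + ½) λ.
Minimum at m = 0: t = λ / (4 n) = 459 / (4 × 1.0) = 115 nm.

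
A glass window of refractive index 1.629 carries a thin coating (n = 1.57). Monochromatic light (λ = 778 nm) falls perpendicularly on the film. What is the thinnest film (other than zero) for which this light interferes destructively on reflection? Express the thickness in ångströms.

1239 Å

Ray reflecting at the top interface goes from n = 1.0 toward n = 1.57: a half-wave phase shift.
Bottom surface (1.57 → 1.629): reflection off a higher-index medium gives a half-wave phase shift.
The two reflections carry the same phase change, so no net offset.
For minimum reflection here: 2 n t = (m + ½) λ.
Minimum at m = 0: t = λ / (4 n) = 778 / (4 × 1.57) = 124 nm.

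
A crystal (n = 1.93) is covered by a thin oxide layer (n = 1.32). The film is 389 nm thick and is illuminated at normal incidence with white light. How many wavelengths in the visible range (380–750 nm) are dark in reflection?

2

Ray reflecting at the top interface goes from n = 1.0 toward n = 1.32: a half-wave phase shift.
Ray reflecting at the bottom interface goes from n = 1.32 toward n = 1.93: a half-wave phase shift.
Zero or two π shifts → no net half-wave offset.
For weak reflection here: 2 n t = (m + ½) λ.
λ = 2 n t / (m + ½) = 1027 / (m + ½) nm.
m=0: 2054 nm (IR); m=1: 685 nm (visible); m=2: 411 nm (visible); m=3: 293 nm (UV).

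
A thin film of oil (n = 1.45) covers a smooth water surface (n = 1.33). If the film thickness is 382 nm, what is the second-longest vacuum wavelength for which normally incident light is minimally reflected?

Top surface (1.0 → 1.45): reflection off a higher-index medium gives a half-wave phase shift.
Ray reflecting at the bottom interface goes from n = 1.45 toward n = 1.33: no phase shift.
The two reflections differ by half a wavelength.
For minimum reflection here: 2 n t = m λ.
λ = 2 n t / m. The second-longest wavelength is m = 2: λ = 2 × 1.45 × 382 / 2.00 = 554 nm.

554 nm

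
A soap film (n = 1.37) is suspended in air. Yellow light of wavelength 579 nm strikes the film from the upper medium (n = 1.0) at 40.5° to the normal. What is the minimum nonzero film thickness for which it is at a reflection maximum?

Top surface (1.0 → 1.37): reflection off a higher-index medium gives a half-wave phase shift.
Bottom surface (1.37 → 1.0): reflection off a lower-index medium gives no phase shift.
Exactly one π shift → a net half-wave offset.
So the condition for constructive reflection is 2 n t cos θ_r = (m + ½) λ.
Snell's law: 1.0 sin 40.5° = 1.37 sin θ_r → sin θ_r = 0.474, cos θ_r = 0.880.
Minimum at m = 0: t = λ / (4 n cos θ_r) = 579 / (4 × 1.37 × 0.880) = 120 nm.

120 nm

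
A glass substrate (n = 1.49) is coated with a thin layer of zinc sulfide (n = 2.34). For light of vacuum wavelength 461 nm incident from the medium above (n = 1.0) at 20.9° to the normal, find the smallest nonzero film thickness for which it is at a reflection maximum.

At the upper boundary (n = 1.0 to n = 2.34) the reflected ray undergoes a half-wave phase shift.
Bottom surface (2.34 → 1.49): reflection off a lower-index medium gives no phase shift.
Exactly one π shift → a net half-wave offset.
With one net inversion, constructive interference in reflection requires 2 n t cos θ_r = (m + ½) λ.
Snell's law: 1.0 sin 20.9° = 2.34 sin θ_r → sin θ_r = 0.152, cos θ_r = 0.988.
Minimum at m = 0: t = λ / (4 n cos θ_r) = 461 / (4 × 2.34 × 0.988) = 49.8 nm.

49.8 nm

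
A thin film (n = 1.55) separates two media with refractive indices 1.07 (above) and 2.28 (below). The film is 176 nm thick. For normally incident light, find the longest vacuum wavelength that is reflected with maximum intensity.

Ray reflecting at the top interface goes from n = 1.07 toward n = 1.55: a half-wave phase shift.
At the lower boundary (n = 1.55 to n = 2.28) the reflected ray undergoes a half-wave phase shift.
The two reflections carry the same phase change, so no net offset.
For strong reflection here: 2 n t = m λ.
λ = 2 n t / m. The longest wavelength is m = 1: λ = 2 × 1.55 × 176 / 1.00 = 546 nm.

546 nm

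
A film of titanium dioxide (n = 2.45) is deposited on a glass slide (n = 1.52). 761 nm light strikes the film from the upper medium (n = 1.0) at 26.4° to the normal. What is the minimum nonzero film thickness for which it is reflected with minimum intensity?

158 nm

At the upper boundary (n = 1.0 to n = 2.45) the reflected ray undergoes a half-wave phase shift.
Ray reflecting at the bottom interface goes from n = 2.45 toward n = 1.52: no phase shift.
Net: one phase inversion between the two reflected rays.
So the condition for destructive reflection is 2 n t cos θ_r = m λ.
Snell's law: 1.0 sin 26.4° = 2.45 sin θ_r → sin θ_r = 0.181, cos θ_r = 0.983.
Minimum nonzero at m = 1: t = λ / (2 n cos θ_r) = 761 / (2 × 2.45 × 0.983) = 158 nm.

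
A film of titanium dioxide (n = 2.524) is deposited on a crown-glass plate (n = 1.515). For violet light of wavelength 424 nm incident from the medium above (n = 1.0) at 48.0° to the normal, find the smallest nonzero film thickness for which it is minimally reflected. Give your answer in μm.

0.0879 μm

At the upper boundary (n = 1.0 to n = 2.524) the reflected ray undergoes a half-wave phase shift.
Bottom surface (2.524 → 1.515): reflection off a lower-index medium gives no phase shift.
Exactly one π shift → a net half-wave offset.
With one net inversion, destructive interference in reflection requires 2 n t cos θ_r = m λ.
Snell's law: 1.0 sin 48.0° = 2.524 sin θ_r → sin θ_r = 0.294, cos θ_r = 0.956.
Minimum nonzero at m = 1: t = λ / (2 n cos θ_r) = 424 / (2 × 2.524 × 0.956) = 87.9 nm.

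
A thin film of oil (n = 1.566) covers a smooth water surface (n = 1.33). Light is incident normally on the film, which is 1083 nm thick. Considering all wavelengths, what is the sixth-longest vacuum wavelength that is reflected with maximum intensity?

617 nm

Top surface (1.0 → 1.566): reflection off a higher-index medium gives a half-wave phase shift.
Ray reflecting at the bottom interface goes from n = 1.566 toward n = 1.33: no phase shift.
Net: one phase inversion between the two reflected rays.
So the condition for constructive reflection is 2 n t = (m + ½) λ.
λ = 2 n t / (m + ½). The sixth-longest wavelength is m = 5: λ = 2 × 1.566 × 1083 / 5.50 = 617 nm.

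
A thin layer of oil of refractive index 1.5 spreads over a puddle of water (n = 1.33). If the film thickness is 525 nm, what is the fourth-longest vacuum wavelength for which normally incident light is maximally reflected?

450 nm

Top surface (1.0 → 1.5): reflection off a higher-index medium gives a half-wave phase shift.
Bottom surface (1.5 → 1.33): reflection off a lower-index medium gives no phase shift.
Exactly one π shift → a net half-wave offset.
So the condition for constructive reflection is 2 n t = (m + ½) λ.
λ = 2 n t / (m + ½). The fourth-longest wavelength is m = 3: λ = 2 × 1.5 × 525 / 3.50 = 450 nm.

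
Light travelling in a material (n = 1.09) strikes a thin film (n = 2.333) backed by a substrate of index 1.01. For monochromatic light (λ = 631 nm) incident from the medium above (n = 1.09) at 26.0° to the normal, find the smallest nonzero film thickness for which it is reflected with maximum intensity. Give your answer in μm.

0.0691 μm

Ray reflecting at the top interface goes from n = 1.09 toward n = 2.333: a half-wave phase shift.
Bottom surface (2.333 → 1.01): reflection off a lower-index medium gives no phase shift.
Net: one phase inversion between the two reflected rays.
For bright reflection here: 2 n t cos θ_r = (m + ½) λ.
Snell's law: 1.09 sin 26.0° = 2.333 sin θ_r → sin θ_r = 0.205, cos θ_r = 0.979.
Minimum at m = 0: t = λ / (4 n cos θ_r) = 631 / (4 × 2.333 × 0.979) = 69.1 nm.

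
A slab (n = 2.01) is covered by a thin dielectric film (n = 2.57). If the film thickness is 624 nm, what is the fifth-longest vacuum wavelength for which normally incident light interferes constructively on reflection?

713 nm

Ray reflecting at the top interface goes from n = 1.0 toward n = 2.57: a half-wave phase shift.
At the lower boundary (n = 2.57 to n = 2.01) the reflected ray undergoes no phase shift.
The two reflections differ by half a wavelength.
With one net inversion, constructive interference in reflection requires 2 n t = (m + ½) λ.
λ = 2 n t / (m + ½). The fifth-longest wavelength is m = 4: λ = 2 × 2.57 × 624 / 4.50 = 713 nm.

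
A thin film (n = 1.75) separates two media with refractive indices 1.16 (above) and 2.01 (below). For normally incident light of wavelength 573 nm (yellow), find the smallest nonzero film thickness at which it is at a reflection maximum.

At the upper boundary (n = 1.16 to n = 1.75) the reflected ray undergoes a half-wave phase shift.
At the lower boundary (n = 1.75 to n = 2.01) the reflected ray undergoes a half-wave phase shift.
Net: no relative phase inversion (both shifts match).
For maximum reflection here: 2 n t = m λ.
Minimum nonzero at m = 1: t = λ / (2 n) = 573 / (2 × 1.75) = 164 nm.

164 nm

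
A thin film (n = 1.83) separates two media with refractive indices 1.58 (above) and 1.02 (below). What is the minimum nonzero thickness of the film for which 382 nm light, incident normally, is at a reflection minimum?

At the upper boundary (n = 1.58 to n = 1.83) the reflected ray undergoes a half-wave phase shift.
Bottom surface (1.83 → 1.02): reflection off a lower-index medium gives no phase shift.
Net: one phase inversion between the two reflected rays.
With one net inversion, destructive interference in reflection requires 2 n t = m λ.
Minimum nonzero at m = 1: t = λ / (2 n) = 382 / (2 × 1.83) = 104 nm.

104 nm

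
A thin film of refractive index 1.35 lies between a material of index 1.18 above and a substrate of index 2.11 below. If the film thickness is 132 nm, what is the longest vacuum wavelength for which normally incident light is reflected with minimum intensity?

At the upper boundary (n = 1.18 to n = 1.35) the reflected ray undergoes a half-wave phase shift.
Ray reflecting at the bottom interface goes from n = 1.35 toward n = 2.11: a half-wave phase shift.
Zero or two π shifts → no net half-wave offset.
So the condition for destructive reflection is 2 n t = (m + ½) λ.
λ = 2 n t / (m + ½). The longest wavelength is m = 0: λ = 2 × 1.35 × 132 / 0.500 = 713 nm.

713 nm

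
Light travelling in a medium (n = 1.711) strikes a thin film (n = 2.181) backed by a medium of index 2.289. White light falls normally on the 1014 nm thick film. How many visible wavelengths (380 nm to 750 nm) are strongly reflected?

6

Ray reflecting at the top interface goes from n = 1.711 toward n = 2.181: a half-wave phase shift.
Bottom surface (2.181 → 2.289): reflection off a higher-index medium gives a half-wave phase shift.
Net: no relative phase inversion (both shifts match).
With no net inversion, constructive interference in reflection requires 2 n t = m λ.
λ = 2 n t / m = 4423 / m nm.
m=5: 885 nm (IR); m=6: 737 nm (visible); m=7: 632 nm (visible); m=8: 553 nm (visible); m=9: 491 nm (visible); m=10: 442 nm (visible); m=11: 402 nm (visible); m=12: 369 nm (UV).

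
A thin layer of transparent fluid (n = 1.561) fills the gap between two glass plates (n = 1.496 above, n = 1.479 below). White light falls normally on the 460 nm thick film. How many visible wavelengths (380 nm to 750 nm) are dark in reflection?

2

At the upper boundary (n = 1.496 to n = 1.561) the reflected ray undergoes a half-wave phase shift.
At the lower boundary (n = 1.561 to n = 1.479) the reflected ray undergoes no phase shift.
Net: one phase inversion between the two reflected rays.
For minimum reflection here: 2 n t = m λ.
λ = 2 n t / m = 1436 / m nm.
m=1: 1436 nm (IR); m=2: 718 nm (visible); m=3: 479 nm (visible); m=4: 359 nm (UV).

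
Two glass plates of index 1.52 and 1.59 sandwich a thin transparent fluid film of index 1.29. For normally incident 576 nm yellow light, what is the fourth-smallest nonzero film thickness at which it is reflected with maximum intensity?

Ray reflecting at the top interface goes from n = 1.52 toward n = 1.29: no phase shift.
Ray reflecting at the bottom interface goes from n = 1.29 toward n = 1.59: a half-wave phase shift.
Exactly one π shift → a net half-wave offset.
So the condition for constructive reflection is 2 n t = (m + ½) λ.
The fourth-smallest nonzero thickness corresponds to m = 3: t = (m + ½) λ / (2 n) = 3.50 × 576 / (2 × 1.29) = 781 nm.

781 nm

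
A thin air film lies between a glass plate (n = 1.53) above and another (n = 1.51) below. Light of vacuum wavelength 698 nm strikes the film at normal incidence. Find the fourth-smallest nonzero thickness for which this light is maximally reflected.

1222 nm

Ray reflecting at the top interface goes from n = 1.53 toward n = 1.0: no phase shift.
At the lower boundary (n = 1.0 to n = 1.51) the reflected ray undergoes a half-wave phase shift.
The two reflections differ by half a wavelength.
So the condition for constructive reflection is 2 n t = (m + ½) λ.
The fourth-smallest nonzero thickness corresponds to m = 3: t = (m + ½) λ / (2 n) = 3.50 × 698 / (2 × 1.0) = 1222 nm.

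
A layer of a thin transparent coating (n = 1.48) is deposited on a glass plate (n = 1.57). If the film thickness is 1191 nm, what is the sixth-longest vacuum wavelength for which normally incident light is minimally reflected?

Top surface (1.0 → 1.48): reflection off a higher-index medium gives a half-wave phase shift.
Ray reflecting at the bottom interface goes from n = 1.48 toward n = 1.57: a half-wave phase shift.
Net: no relative phase inversion (both shifts match).
For weak reflection here: 2 n t = (m + ½) λ.
λ = 2 n t / (m + ½). The sixth-longest wavelength is m = 5: λ = 2 × 1.48 × 1191 / 5.50 = 641 nm.

641 nm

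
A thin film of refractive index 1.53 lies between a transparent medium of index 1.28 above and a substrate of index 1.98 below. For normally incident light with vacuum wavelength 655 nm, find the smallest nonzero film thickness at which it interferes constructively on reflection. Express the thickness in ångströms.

At the upper boundary (n = 1.28 to n = 1.53) the reflected ray undergoes a half-wave phase shift.
Bottom surface (1.53 → 1.98): reflection off a higher-index medium gives a half-wave phase shift.
The two reflections carry the same phase change, so no net offset.
So the condition for constructive reflection is 2 n t = m λ.
Minimum nonzero at m = 1: t = λ / (2 n) = 655 / (2 × 1.53) = 214 nm.

2141 Å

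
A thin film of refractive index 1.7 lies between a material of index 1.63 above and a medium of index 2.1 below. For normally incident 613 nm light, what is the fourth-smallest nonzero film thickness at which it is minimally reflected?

Top surface (1.63 → 1.7): reflection off a higher-index medium gives a half-wave phase shift.
At the lower boundary (n = 1.7 to n = 2.1) the reflected ray undergoes a half-wave phase shift.
The two reflections carry the same phase change, so no net offset.
For dark reflection here: 2 n t = (m + ½) λ.
The fourth-smallest nonzero thickness corresponds to m = 3: t = (m + ½) λ / (2 n) = 3.50 × 613 / (2 × 1.7) = 631 nm.

631 nm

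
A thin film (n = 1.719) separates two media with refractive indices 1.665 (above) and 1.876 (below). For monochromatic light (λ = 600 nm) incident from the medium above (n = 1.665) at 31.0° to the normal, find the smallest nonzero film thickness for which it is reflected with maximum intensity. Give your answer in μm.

At the upper boundary (n = 1.665 to n = 1.719) the reflected ray undergoes a half-wave phase shift.
Ray reflecting at the bottom interface goes from n = 1.719 toward n = 1.876: a half-wave phase shift.
Zero or two π shifts → no net half-wave offset.
With no net inversion, constructive interference in reflection requires 2 n t cos θ_r = m λ.
Snell's law: 1.665 sin 31.0° = 1.719 sin θ_r → sin θ_r = 0.499, cos θ_r = 0.867.
Minimum nonzero at m = 1: t = λ / (2 n cos θ_r) = 600 / (2 × 1.719 × 0.867) = 201 nm.

0.201 μm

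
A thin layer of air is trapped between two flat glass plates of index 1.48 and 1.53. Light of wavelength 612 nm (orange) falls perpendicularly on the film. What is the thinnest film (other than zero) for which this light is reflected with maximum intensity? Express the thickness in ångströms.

Ray reflecting at the top interface goes from n = 1.48 toward n = 1.0: no phase shift.
At the lower boundary (n = 1.0 to n = 1.53) the reflected ray undergoes a half-wave phase shift.
Net: one phase inversion between the two reflected rays.
So the condition for constructive reflection is 2 n t = (m + ½) λ.
Minimum at m = 0: t = λ / (4 n) = 612 / (4 × 1.0) = 153 nm.

1530 Å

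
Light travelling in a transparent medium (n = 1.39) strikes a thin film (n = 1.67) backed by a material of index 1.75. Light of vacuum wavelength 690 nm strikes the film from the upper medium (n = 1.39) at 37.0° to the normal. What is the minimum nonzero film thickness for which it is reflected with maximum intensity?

Top surface (1.39 → 1.67): reflection off a higher-index medium gives a half-wave phase shift.
Ray reflecting at the bottom interface goes from n = 1.67 toward n = 1.75: a half-wave phase shift.
Net: no relative phase inversion (both shifts match).
For maximum reflection here: 2 n t cos θ_r = m λ.
Snell's law: 1.39 sin 37.0° = 1.67 sin θ_r → sin θ_r = 0.501, cos θ_r = 0.865.
Minimum nonzero at m = 1: t = λ / (2 n cos θ_r) = 690 / (2 × 1.67 × 0.865) = 239 nm.

239 nm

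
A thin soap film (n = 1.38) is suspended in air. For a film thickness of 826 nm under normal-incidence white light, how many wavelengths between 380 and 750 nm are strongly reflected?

At the upper boundary (n = 1.0 to n = 1.38) the reflected ray undergoes a half-wave phase shift.
Bottom surface (1.38 → 1.0): reflection off a lower-index medium gives no phase shift.
Exactly one π shift → a net half-wave offset.
So the condition for constructive reflection is 2 n t = (m + ½) λ.
λ = 2 n t / (m + ½) = 2280 / (m + ½) nm.
m=2: 912 nm (IR); m=3: 651 nm (visible); m=4: 507 nm (visible); m=5: 415 nm (visible); m=6: 351 nm (UV).

3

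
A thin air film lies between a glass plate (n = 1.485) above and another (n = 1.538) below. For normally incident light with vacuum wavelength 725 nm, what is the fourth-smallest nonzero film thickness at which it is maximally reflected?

At the upper boundary (n = 1.485 to n = 1.0) the reflected ray undergoes no phase shift.
At the lower boundary (n = 1.0 to n = 1.538) the reflected ray undergoes a half-wave phase shift.
The two reflections differ by half a wavelength.
For strong reflection here: 2 n t = (m + ½) λ.
The fourth-smallest nonzero thickness corresponds to m = 3: t = (m + ½) λ / (2 n) = 3.50 × 725 / (2 × 1.0) = 1269 nm.

1269 nm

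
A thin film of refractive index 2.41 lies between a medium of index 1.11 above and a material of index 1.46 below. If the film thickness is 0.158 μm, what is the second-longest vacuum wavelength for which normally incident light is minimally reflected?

381 nm

At the upper boundary (n = 1.11 to n = 2.41) the reflected ray undergoes a half-wave phase shift.
Bottom surface (2.41 → 1.46): reflection off a lower-index medium gives no phase shift.
The two reflections differ by half a wavelength.
With one net inversion, destructive interference in reflection requires 2 n t = m λ.
λ = 2 n t / m. The second-longest wavelength is m = 2: λ = 2 × 2.41 × 158 / 2.00 = 381 nm.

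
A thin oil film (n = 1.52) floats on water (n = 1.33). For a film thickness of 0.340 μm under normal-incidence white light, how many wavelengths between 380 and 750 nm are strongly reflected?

Ray reflecting at the top interface goes from n = 1.0 toward n = 1.52: a half-wave phase shift.
Ray reflecting at the bottom interface goes from n = 1.52 toward n = 1.33: no phase shift.
Exactly one π shift → a net half-wave offset.
For maximum reflection here: 2 n t = (m + ½) λ.
λ = 2 n t / (m + ½) = 1034 / (m + ½) nm.
m=0: 2067 nm (IR); m=1: 689 nm (visible); m=2: 413 nm (visible); m=3: 295 nm (UV).

2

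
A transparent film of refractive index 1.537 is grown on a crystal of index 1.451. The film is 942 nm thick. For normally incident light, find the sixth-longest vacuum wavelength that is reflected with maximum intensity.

At the upper boundary (n = 1.0 to n = 1.537) the reflected ray undergoes a half-wave phase shift.
Bottom surface (1.537 → 1.451): reflection off a lower-index medium gives no phase shift.
Exactly one π shift → a net half-wave offset.
With one net inversion, constructive interference in reflection requires 2 n t = (m + ½) λ.
λ = 2 n t / (m + ½). The sixth-longest wavelength is m = 5: λ = 2 × 1.537 × 942 / 5.50 = 526 nm.

526 nm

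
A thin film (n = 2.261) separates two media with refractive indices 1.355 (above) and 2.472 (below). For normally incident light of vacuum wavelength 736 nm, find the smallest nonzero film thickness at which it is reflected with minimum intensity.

81.4 nm

Ray reflecting at the top interface goes from n = 1.355 toward n = 2.261: a half-wave phase shift.
Ray reflecting at the bottom interface goes from n = 2.261 toward n = 2.472: a half-wave phase shift.
Zero or two π shifts → no net half-wave offset.
With no net inversion, destructive interference in reflection requires 2 n t = (m + ½) λ.
Minimum at m = 0: t = λ / (4 n) = 736 / (4 × 2.261) = 81.4 nm.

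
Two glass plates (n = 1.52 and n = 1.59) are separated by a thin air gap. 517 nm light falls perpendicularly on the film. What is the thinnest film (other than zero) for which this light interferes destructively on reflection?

Top surface (1.52 → 1.0): reflection off a lower-index medium gives no phase shift.
At the lower boundary (n = 1.0 to n = 1.59) the reflected ray undergoes a half-wave phase shift.
Net: one phase inversion between the two reflected rays.
So the condition for destructive reflection is 2 n t = m λ.
Minimum nonzero at m = 1: t = λ / (2 n) = 517 / (2 × 1.0) = 259 nm.

259 nm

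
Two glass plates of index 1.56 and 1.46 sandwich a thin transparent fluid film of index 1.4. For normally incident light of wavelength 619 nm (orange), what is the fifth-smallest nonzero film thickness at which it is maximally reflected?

995 nm

Top surface (1.56 → 1.4): reflection off a lower-index medium gives no phase shift.
Bottom surface (1.4 → 1.46): reflection off a higher-index medium gives a half-wave phase shift.
Exactly one π shift → a net half-wave offset.
For maximum reflection here: 2 n t = (m + ½) λ.
The fifth-smallest nonzero thickness corresponds to m = 4: t = (m + ½) λ / (2 n) = 4.50 × 619 / (2 × 1.4) = 995 nm.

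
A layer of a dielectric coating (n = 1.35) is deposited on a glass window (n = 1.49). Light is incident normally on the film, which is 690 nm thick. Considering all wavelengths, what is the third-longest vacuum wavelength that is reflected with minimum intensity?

Ray reflecting at the top interface goes from n = 1.0 toward n = 1.35: a half-wave phase shift.
At the lower boundary (n = 1.35 to n = 1.49) the reflected ray undergoes a half-wave phase shift.
Net: no relative phase inversion (both shifts match).
So the condition for destructive reflection is 2 n t = (m + ½) λ.
λ = 2 n t / (m + ½). The third-longest wavelength is m = 2: λ = 2 × 1.35 × 690 / 2.50 = 745 nm.

745 nm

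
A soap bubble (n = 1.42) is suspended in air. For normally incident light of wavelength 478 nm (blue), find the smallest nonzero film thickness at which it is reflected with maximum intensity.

Top surface (1.0 → 1.42): reflection off a higher-index medium gives a half-wave phase shift.
At the lower boundary (n = 1.42 to n = 1.0) the reflected ray undergoes no phase shift.
Net: one phase inversion between the two reflected rays.
So the condition for constructive reflection is 2 n t = (m + ½) λ.
Minimum at m = 0: t = λ / (4 n) = 478 / (4 × 1.42) = 84.2 nm.

84.2 nm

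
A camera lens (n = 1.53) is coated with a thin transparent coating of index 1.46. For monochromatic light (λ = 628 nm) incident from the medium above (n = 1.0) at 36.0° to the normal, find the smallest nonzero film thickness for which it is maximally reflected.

Ray reflecting at the top interface goes from n = 1.0 toward n = 1.46: a half-wave phase shift.
Ray reflecting at the bottom interface goes from n = 1.46 toward n = 1.53: a half-wave phase shift.
The two reflections carry the same phase change, so no net offset.
With no net inversion, constructive interference in reflection requires 2 n t cos θ_r = m λ.
Snell's law: 1.0 sin 36.0° = 1.46 sin θ_r → sin θ_r = 0.403, cos θ_r = 0.915.
Minimum nonzero at m = 1: t = λ / (2 n cos θ_r) = 628 / (2 × 1.46 × 0.915) = 235 nm.

235 nm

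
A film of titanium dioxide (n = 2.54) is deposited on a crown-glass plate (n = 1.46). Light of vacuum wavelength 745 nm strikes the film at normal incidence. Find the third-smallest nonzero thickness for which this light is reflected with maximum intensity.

367 nm

Ray reflecting at the top interface goes from n = 1.0 toward n = 2.54: a half-wave phase shift.
Ray reflecting at the bottom interface goes from n = 2.54 toward n = 1.46: no phase shift.
Net: one phase inversion between the two reflected rays.
So the condition for constructive reflection is 2 n t = (m + ½) λ.
The third-smallest nonzero thickness corresponds to m = 2: t = (m + ½) λ / (2 n) = 2.50 × 745 / (2 × 2.54) = 367 nm.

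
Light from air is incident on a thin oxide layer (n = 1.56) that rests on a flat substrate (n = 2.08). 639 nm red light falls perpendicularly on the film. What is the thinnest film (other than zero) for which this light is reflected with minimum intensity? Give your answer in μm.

0.102 μm

At the upper boundary (n = 1.0 to n = 1.56) the reflected ray undergoes a half-wave phase shift.
Ray reflecting at the bottom interface goes from n = 1.56 toward n = 2.08: a half-wave phase shift.
The two reflections carry the same phase change, so no net offset.
So the condition for destructive reflection is 2 n t = (m + ½) λ.
Minimum at m = 0: t = λ / (4 n) = 639 / (4 × 1.56) = 102 nm.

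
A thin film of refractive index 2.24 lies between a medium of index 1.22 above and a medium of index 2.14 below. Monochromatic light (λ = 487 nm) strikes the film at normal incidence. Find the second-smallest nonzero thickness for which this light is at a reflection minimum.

Ray reflecting at the top interface goes from n = 1.22 toward n = 2.24: a half-wave phase shift.
Bottom surface (2.24 → 2.14): reflection off a lower-index medium gives no phase shift.
Net: one phase inversion between the two reflected rays.
For minimum reflection here: 2 n t = m λ.
The second-smallest nonzero thickness corresponds to m = 2: t = m λ / (2 n) = 2.00 × 487 / (2 × 2.24) = 217 nm.

217 nm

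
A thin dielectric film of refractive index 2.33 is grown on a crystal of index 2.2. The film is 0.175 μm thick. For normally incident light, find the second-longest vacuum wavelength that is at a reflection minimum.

408 nm

Ray reflecting at the top interface goes from n = 1.0 toward n = 2.33: a half-wave phase shift.
At the lower boundary (n = 2.33 to n = 2.2) the reflected ray undergoes no phase shift.
Exactly one π shift → a net half-wave offset.
For dark reflection here: 2 n t = m λ.
λ = 2 n t / m. The second-longest wavelength is m = 2: λ = 2 × 2.33 × 175 / 2.00 = 408 nm.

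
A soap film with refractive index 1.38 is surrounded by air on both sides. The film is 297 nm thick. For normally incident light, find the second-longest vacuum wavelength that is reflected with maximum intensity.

546 nm

Ray reflecting at the top interface goes from n = 1.0 toward n = 1.38: a half-wave phase shift.
Bottom surface (1.38 → 1.0): reflection off a lower-index medium gives no phase shift.
The two reflections differ by half a wavelength.
So the condition for constructive reflection is 2 n t = (m + ½) λ.
λ = 2 n t / (m + ½). The second-longest wavelength is m = 1: λ = 2 × 1.38 × 297 / 1.50 = 546 nm.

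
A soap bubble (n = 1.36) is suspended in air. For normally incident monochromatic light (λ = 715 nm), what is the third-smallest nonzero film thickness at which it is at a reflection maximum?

Ray reflecting at the top interface goes from n = 1.0 toward n = 1.36: a half-wave phase shift.
Ray reflecting at the bottom interface goes from n = 1.36 toward n = 1.0: no phase shift.
Exactly one π shift → a net half-wave offset.
So the condition for constructive reflection is 2 n t = (m + ½) λ.
The third-smallest nonzero thickness corresponds to m = 2: t = (m + ½) λ / (2 n) = 2.50 × 715 / (2 × 1.36) = 657 nm.

657 nm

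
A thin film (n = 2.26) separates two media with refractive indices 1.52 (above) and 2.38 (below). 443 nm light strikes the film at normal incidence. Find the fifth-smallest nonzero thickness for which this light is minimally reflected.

441 nm

At the upper boundary (n = 1.52 to n = 2.26) the reflected ray undergoes a half-wave phase shift.
Bottom surface (2.26 → 2.38): reflection off a higher-index medium gives a half-wave phase shift.
The two reflections carry the same phase change, so no net offset.
So the condition for destructive reflection is 2 n t = (m + ½) λ.
The fifth-smallest nonzero thickness corresponds to m = 4: t = (m + ½) λ / (2 n) = 4.50 × 443 / (2 × 2.26) = 441 nm.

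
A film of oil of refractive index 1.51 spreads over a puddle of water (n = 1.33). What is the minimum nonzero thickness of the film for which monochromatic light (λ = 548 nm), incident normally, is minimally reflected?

181 nm

Top surface (1.0 → 1.51): reflection off a higher-index medium gives a half-wave phase shift.
At the lower boundary (n = 1.51 to n = 1.33) the reflected ray undergoes no phase shift.
Net: one phase inversion between the two reflected rays.
For dark reflection here: 2 n t = m λ.
Minimum nonzero at m = 1: t = λ / (2 n) = 548 / (2 × 1.51) = 181 nm.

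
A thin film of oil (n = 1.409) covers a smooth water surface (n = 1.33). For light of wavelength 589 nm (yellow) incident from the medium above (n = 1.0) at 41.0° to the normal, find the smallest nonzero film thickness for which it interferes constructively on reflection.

At the upper boundary (n = 1.0 to n = 1.409) the reflected ray undergoes a half-wave phase shift.
Ray reflecting at the bottom interface goes from n = 1.409 toward n = 1.33: no phase shift.
The two reflections differ by half a wavelength.
With one net inversion, constructive interference in reflection requires 2 n t cos θ_r = (m + ½) λ.
Snell's law: 1.0 sin 41.0° = 1.409 sin θ_r → sin θ_r = 0.466, cos θ_r = 0.885.
Minimum at m = 0: t = λ / (4 n cos θ_r) = 589 / (4 × 1.409 × 0.885) = 118 nm.

118 nm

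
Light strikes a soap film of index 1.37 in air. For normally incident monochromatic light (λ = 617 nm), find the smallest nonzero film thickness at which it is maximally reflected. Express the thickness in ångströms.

1126 Å

Top surface (1.0 → 1.37): reflection off a higher-index medium gives a half-wave phase shift.
Ray reflecting at the bottom interface goes from n = 1.37 toward n = 1.0: no phase shift.
The two reflections differ by half a wavelength.
So the condition for constructive reflection is 2 n t = (m + ½) λ.
Minimum at m = 0: t = λ / (4 n) = 617 / (4 × 1.37) = 113 nm.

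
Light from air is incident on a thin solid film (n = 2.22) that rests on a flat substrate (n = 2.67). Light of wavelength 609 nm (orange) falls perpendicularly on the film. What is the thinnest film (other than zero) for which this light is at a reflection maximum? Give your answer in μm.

At the upper boundary (n = 1.0 to n = 2.22) the reflected ray undergoes a half-wave phase shift.
Bottom surface (2.22 → 2.67): reflection off a higher-index medium gives a half-wave phase shift.
Zero or two π shifts → no net half-wave offset.
So the condition for constructive reflection is 2 n t = m λ.
Minimum nonzero at m = 1: t = λ / (2 n) = 609 / (2 × 2.22) = 137 nm.

0.137 μm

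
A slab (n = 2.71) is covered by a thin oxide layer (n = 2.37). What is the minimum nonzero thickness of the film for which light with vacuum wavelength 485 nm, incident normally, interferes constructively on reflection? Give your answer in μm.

At the upper boundary (n = 1.0 to n = 2.37) the reflected ray undergoes a half-wave phase shift.
Ray reflecting at the bottom interface goes from n = 2.37 toward n = 2.71: a half-wave phase shift.
The two reflections carry the same phase change, so no net offset.
So the condition for constructive reflection is 2 n t = m λ.
Minimum nonzero at m = 1: t = λ / (2 n) = 485 / (2 × 2.37) = 102 nm.

0.102 μm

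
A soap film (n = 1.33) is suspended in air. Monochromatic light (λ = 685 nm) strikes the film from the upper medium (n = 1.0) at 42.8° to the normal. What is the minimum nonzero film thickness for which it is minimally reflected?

300 nm

Top surface (1.0 → 1.33): reflection off a higher-index medium gives a half-wave phase shift.
Bottom surface (1.33 → 1.0): reflection off a lower-index medium gives no phase shift.
The two reflections differ by half a wavelength.
With one net inversion, destructive interference in reflection requires 2 n t cos θ_r = m λ.
Snell's law: 1.0 sin 42.8° = 1.33 sin θ_r → sin θ_r = 0.511, cos θ_r = 0.860.
Minimum nonzero at m = 1: t = λ / (2 n cos θ_r) = 685 / (2 × 1.33 × 0.860) = 300 nm.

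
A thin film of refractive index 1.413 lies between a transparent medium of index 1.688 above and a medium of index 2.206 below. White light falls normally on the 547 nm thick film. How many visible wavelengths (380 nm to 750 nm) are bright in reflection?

2

Top surface (1.688 → 1.413): reflection off a lower-index medium gives no phase shift.
Ray reflecting at the bottom interface goes from n = 1.413 toward n = 2.206: a half-wave phase shift.
The two reflections differ by half a wavelength.
For strong reflection here: 2 n t = (m + ½) λ.
λ = 2 n t / (m + ½) = 1546 / (m + ½) nm.
m=1: 1031 nm (IR); m=2: 618 nm (visible); m=3: 442 nm (visible); m=4: 344 nm (UV).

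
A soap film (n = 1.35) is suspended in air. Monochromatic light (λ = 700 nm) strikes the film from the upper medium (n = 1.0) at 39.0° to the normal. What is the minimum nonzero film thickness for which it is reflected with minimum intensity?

293 nm

Ray reflecting at the top interface goes from n = 1.0 toward n = 1.35: a half-wave phase shift.
Bottom surface (1.35 → 1.0): reflection off a lower-index medium gives no phase shift.
The two reflections differ by half a wavelength.
So the condition for destructive reflection is 2 n t cos θ_r = m λ.
Snell's law: 1.0 sin 39.0° = 1.35 sin θ_r → sin θ_r = 0.466, cos θ_r = 0.885.
Minimum nonzero at m = 1: t = λ / (2 n cos θ_r) = 700 / (2 × 1.35 × 0.885) = 293 nm.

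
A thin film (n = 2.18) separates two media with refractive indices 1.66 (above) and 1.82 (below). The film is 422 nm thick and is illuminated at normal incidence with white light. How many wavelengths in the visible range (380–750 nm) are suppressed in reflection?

At the upper boundary (n = 1.66 to n = 2.18) the reflected ray undergoes a half-wave phase shift.
At the lower boundary (n = 2.18 to n = 1.82) the reflected ray undergoes no phase shift.
Net: one phase inversion between the two reflected rays.
For minimum reflection here: 2 n t = m λ.
λ = 2 n t / m = 1840 / m nm.
m=2: 920 nm (IR); m=3: 613 nm (visible); m=4: 460 nm (visible); m=5: 368 nm (UV).

2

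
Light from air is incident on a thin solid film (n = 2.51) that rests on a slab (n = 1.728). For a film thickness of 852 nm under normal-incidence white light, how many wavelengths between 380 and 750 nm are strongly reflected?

At the upper boundary (n = 1.0 to n = 2.51) the reflected ray undergoes a half-wave phase shift.
At the lower boundary (n = 2.51 to n = 1.728) the reflected ray undergoes no phase shift.
Exactly one π shift → a net half-wave offset.
So the condition for constructive reflection is 2 n t = (m + ½) λ.
λ = 2 n t / (m + ½) = 4277 / (m + ½) nm.
m=5: 778 nm (IR); m=6: 658 nm (visible); m=7: 570 nm (visible); m=8: 503 nm (visible); m=9: 450 nm (visible); m=10: 407 nm (visible); m=11: 372 nm (UV).

5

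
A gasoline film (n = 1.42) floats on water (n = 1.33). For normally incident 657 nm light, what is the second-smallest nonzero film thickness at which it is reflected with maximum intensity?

At the upper boundary (n = 1.0 to n = 1.42) the reflected ray undergoes a half-wave phase shift.
Bottom surface (1.42 → 1.33): reflection off a lower-index medium gives no phase shift.
Exactly one π shift → a net half-wave offset.
For maximum reflection here: 2 n t = (m + ½) λ.
The second-smallest nonzero thickness corresponds to m = 1: t = (m + ½) λ / (2 n) = 1.50 × 657 / (2 × 1.42) = 347 nm.

347 nm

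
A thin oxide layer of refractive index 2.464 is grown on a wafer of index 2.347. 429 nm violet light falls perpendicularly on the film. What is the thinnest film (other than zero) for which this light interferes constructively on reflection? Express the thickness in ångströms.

At the upper boundary (n = 1.0 to n = 2.464) the reflected ray undergoes a half-wave phase shift.
Bottom surface (2.464 → 2.347): reflection off a lower-index medium gives no phase shift.
The two reflections differ by half a wavelength.
For strong reflection here: 2 n t = (m + ½) λ.
Minimum at m = 0: t = λ / (4 n) = 429 / (4 × 2.464) = 43.5 nm.

435 Å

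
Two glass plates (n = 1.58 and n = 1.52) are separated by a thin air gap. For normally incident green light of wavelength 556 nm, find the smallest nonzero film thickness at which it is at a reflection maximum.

Top surface (1.58 → 1.0): reflection off a lower-index medium gives no phase shift.
Bottom surface (1.0 → 1.52): reflection off a higher-index medium gives a half-wave phase shift.
Exactly one π shift → a net half-wave offset.
So the condition for constructive reflection is 2 n t = (m + ½) λ.
Minimum at m = 0: t = λ / (4 n) = 556 / (4 × 1.0) = 139 nm.

139 nm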